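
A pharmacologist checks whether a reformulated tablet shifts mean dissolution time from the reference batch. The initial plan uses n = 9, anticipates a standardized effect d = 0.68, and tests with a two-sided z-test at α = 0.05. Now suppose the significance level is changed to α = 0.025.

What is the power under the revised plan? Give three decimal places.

δ = d·√n = 0.68 × √9 = 2.0400 (unchanged). New critical value: z_{0.0125} = 2.241.
Revised power = Φ(δ − 2.241) + Φ(−δ − 2.241) = Φ(-0.201) + Φ(-4.281) = 0.4202 + 0.0000 = 0.4202.

Power ≈ 0.420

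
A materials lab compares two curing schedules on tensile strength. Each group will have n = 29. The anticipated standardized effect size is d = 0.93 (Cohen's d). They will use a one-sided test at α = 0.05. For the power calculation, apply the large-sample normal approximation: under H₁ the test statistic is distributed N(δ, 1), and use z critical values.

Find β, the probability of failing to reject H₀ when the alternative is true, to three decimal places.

Noncentrality parameter: δ = d·√(n/2) = 0.93 × √(29/2) = 3.5413
One-sided α = 0.05 → critical value z_{0.05} = 1.645.
Power = P(Z > 1.645 − δ) = Φ(1.896) = 0.9711.
Type II error: β = 1 − power = 1 − 0.9711 = 0.0289.

β ≈ 0.029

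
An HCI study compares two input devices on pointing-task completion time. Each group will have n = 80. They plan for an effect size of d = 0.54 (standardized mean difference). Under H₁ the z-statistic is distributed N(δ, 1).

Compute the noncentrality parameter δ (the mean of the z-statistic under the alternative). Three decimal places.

δ ≈ 3.415

δ = d·√(n/2) = 0.54 × √(80/2) = 3.4153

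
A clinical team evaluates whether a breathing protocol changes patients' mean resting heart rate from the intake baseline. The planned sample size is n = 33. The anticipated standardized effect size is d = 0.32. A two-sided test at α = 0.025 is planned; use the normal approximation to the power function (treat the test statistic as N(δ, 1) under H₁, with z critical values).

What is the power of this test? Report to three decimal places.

Noncentrality parameter: δ = d·√n = 0.32 × √33 = 1.8383
Two-sided α = 0.025 → critical value z_{0.0125} = 2.241.
Power = Φ(δ − 2.241) + Φ(−δ − 2.241) = Φ(-0.403) + Φ(-4.080) = 0.3434 + 0.0000 = 0.3434.

Power ≈ 0.343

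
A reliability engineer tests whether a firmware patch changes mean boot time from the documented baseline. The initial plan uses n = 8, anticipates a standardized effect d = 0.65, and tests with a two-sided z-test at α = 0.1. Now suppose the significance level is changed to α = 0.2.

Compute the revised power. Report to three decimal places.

Power ≈ 0.712

δ = d·√n = 0.65 × √8 = 1.8385 (unchanged). New critical value: z_{0.1} = 1.282.
Revised power = Φ(δ − 1.282) + Φ(−δ − 1.282) = Φ(0.557) + Φ(-3.120) = 0.7112 + 0.0009 = 0.7121.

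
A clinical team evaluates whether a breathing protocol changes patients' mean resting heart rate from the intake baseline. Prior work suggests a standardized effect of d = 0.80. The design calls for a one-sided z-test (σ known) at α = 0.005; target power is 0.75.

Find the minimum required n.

Set Φ(δ − 2.576) = 0.75; then δ − 2.576 = Φ⁻¹(0.75) = 0.674, giving δ = 3.250.
δ = d·√n ⇒ n = (δ/d)² = (3.250 / 0.80)² = 16.51.
Rounding up, n = 17.

n = 17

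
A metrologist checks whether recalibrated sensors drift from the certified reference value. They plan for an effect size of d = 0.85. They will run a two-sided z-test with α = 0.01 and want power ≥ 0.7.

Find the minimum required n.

n = 14

For power 0.7 need Φ(δ − z_{0.005}) = 0.7, so δ = z_{0.005} + z_{0.30} = 2.576 + 0.524 = 3.100.
(Ignoring the negligible lower-tail rejection probability gives the usual closed-form inversion.)
δ = d·√n ⇒ n = (δ/d)² = (3.100 / 0.85)² = 13.30.
Round up to the next whole unit.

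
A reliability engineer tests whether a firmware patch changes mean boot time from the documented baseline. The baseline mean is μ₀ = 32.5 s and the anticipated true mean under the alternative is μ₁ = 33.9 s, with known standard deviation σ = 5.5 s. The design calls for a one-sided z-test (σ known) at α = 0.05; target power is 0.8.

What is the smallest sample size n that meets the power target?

Standardized effect: d = |μ₁ − μ₀| / σ = |33.9 − 32.5| / 5.5 = 0.2545
For power 0.8 need Φ(δ − z_{0.05}) = 0.8, so δ = z_{0.05} + z_{0.20} = 1.645 + 0.842 = 2.486.
δ = d·√n ⇒ n = (δ/d)² = (2.486 / 0.2545)² = 95.42.
Round up to the next whole unit.

n = 96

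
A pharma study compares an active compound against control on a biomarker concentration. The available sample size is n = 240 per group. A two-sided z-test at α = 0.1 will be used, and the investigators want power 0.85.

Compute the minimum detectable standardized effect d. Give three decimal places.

d ≈ 0.245

Need Φ(δ − 1.645) = 0.85, so δ = 1.645 + 1.036 = 2.681.
(Lower-tail contribution to power is negligible for δ > 0.)
δ = d·√(n/2) ⇒ d = δ/√(n/2) = 2.681/√(240/2) = 0.2448.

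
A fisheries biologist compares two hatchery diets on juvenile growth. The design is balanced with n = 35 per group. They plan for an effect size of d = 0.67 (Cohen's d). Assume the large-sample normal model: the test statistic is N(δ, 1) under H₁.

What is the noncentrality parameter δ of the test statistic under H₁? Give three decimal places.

δ ≈ 2.803

δ = d·√(n/2) = 0.67 × √(35/2) = 2.8028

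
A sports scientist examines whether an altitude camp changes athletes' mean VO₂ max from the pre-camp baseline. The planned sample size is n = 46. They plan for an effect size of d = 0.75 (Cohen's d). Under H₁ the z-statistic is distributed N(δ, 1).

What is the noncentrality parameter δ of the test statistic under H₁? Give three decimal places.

The noncentrality parameter scales effect size by the design's sample-size factor: δ = d·√n = 0.75 × √46 = 5.0867

δ ≈ 5.087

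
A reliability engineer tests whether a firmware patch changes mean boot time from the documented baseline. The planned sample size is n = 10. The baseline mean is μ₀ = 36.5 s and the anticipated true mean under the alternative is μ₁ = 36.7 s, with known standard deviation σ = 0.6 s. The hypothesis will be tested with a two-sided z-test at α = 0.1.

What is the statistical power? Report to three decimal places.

Power ≈ 0.281

Standardized effect: d = |μ₁ − μ₀| / σ = |36.7 − 36.5| / 0.6 = 0.3333
Noncentrality parameter: δ = d·√n = 0.3333 × √10 = 1.0541
Two-sided α = 0.1 → critical value z_{0.05} = 1.645.
Power = Φ(δ − 1.645) + Φ(−δ − 1.645) = Φ(-0.591) + Φ(-2.699) = 0.2773 + 0.0035 = 0.2808.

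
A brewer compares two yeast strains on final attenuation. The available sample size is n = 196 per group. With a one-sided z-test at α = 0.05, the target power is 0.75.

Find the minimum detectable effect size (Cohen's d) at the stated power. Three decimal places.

Need Φ(δ − 1.645) = 0.75, so δ = 1.645 + 0.674 = 2.319.
δ = d·√(n/2) ⇒ d = δ/√(n/2) = 2.319/√(196/2) = 0.2343.

d ≈ 0.234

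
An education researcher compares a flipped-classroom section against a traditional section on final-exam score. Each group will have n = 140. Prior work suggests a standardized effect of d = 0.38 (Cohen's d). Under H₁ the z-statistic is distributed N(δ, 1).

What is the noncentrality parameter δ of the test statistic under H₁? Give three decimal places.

δ ≈ 3.179

The noncentrality parameter scales effect size by the design's sample-size factor: δ = d·√(n/2) = 0.38 × √(140/2) = 3.1793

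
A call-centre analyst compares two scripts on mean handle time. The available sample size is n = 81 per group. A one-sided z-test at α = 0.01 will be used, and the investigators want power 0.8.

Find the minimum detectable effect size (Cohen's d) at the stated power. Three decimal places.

d ≈ 0.498

Required noncentrality: δ = z_{0.01} + z_{0.20} = 2.326 + 0.842 = 3.168.
δ = d·√(n/2) ⇒ d = δ/√(n/2) = 3.168/√(81/2) = 0.4978.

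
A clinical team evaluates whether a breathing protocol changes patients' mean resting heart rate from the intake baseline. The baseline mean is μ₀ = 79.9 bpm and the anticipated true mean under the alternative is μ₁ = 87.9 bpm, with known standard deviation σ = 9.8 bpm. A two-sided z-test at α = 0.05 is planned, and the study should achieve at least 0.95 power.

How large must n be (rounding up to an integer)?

Standardized effect: d = |μ₁ − μ₀| / σ = |87.9 − 79.9| / 9.8 = 0.8163
For power 0.95 need Φ(δ − z_{0.025}) = 0.95, so δ = z_{0.025} + z_{0.05} = 1.960 + 1.645 = 3.605.
(Ignoring the negligible lower-tail rejection probability gives the usual closed-form inversion.)
δ = d·√n ⇒ n = (δ/d)² = (3.605 / 0.8163)² = 19.50.
Rounding up, n = 20.

n = 20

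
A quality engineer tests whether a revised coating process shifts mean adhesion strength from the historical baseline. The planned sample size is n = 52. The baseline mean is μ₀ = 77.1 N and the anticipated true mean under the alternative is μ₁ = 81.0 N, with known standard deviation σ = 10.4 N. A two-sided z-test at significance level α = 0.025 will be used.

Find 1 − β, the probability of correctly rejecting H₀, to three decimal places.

Power ≈ 0.678

Standardized effect: d = |μ₁ − μ₀| / σ = |81.0 − 77.1| / 10.4 = 0.3750
Noncentrality parameter: δ = d·√n = 0.3750 × √52 = 2.7042
Critical value for a two-sided test at α = 0.025: z_{α/2} = 2.241.
Power = Φ(δ − 2.241) + Φ(−δ − 2.241) = Φ(0.463) + Φ(-4.946) = 0.6782 + 0.0000 = 0.6782.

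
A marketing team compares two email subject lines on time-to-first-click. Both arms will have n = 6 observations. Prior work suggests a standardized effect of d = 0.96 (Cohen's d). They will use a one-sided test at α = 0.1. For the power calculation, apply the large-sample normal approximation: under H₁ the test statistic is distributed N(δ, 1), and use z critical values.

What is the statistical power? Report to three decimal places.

Power ≈ 0.648

Noncentrality parameter: λ = d·√(n/2) = 0.96 × √(6/2) = 1.6628
Critical value for a one-sided test at α = 0.1: z_α = 1.282.
Power = P(Z > 1.282 − λ) = Φ(0.381) = 0.6485.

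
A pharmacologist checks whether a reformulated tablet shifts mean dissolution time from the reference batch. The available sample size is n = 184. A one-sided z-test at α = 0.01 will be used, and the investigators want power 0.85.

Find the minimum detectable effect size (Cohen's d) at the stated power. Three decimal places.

d ≈ 0.248

Required noncentrality: δ = z_{0.01} + z_{0.15} = 2.326 + 1.036 = 3.363.
δ = d·√n ⇒ d = δ/√n = 3.363/√184 = 0.2479.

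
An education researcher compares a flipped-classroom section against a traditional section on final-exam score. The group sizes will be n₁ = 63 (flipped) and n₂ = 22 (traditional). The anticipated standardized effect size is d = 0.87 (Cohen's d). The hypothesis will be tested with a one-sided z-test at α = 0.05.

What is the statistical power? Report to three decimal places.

Power ≈ 0.969

Noncentrality parameter: δ = d / √(1/n₁ + 1/n₂) = 0.87 / √(1/63 + 1/22) = 3.5131
One-sided α = 0.05 → critical value z_{0.05} = 1.645.
Power = P(Z > 1.645 − δ) = Φ(1.868) = 0.9691.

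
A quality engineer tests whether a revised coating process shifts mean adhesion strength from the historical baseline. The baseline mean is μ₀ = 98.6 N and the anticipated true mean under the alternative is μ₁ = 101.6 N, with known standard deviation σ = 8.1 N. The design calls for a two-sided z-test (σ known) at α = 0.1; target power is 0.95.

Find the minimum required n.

n = 79

Standardized effect: d = |μ₁ − μ₀| / σ = |101.6 − 98.6| / 8.1 = 0.3704
Set Φ(δ − 1.645) = 0.95; then δ − 1.645 = Φ⁻¹(0.95) = 1.645, giving δ = 3.290.
(The Φ(−δ − z_{α/2}) term is vanishingly small for δ > 0 and is dropped in the standard sample-size formula.)
δ = d·√n ⇒ n = (δ/d)² = (3.290 / 0.3704)² = 78.89.
Round up to the next whole unit.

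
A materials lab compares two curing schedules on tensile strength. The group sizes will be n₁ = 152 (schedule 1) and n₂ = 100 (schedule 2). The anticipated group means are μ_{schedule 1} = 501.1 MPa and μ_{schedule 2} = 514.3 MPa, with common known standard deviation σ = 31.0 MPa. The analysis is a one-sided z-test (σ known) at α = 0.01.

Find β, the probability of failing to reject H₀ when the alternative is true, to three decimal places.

Standardized effect: d = |μ_{schedule 1} − μ_{schedule 2}| / σ = |501.1 − 514.3| / 31.0 = 0.4258
Noncentrality parameter: δ = d / √(1/n₁ + 1/n₂) = 0.4258 / √(1/152 + 1/100) = 3.3070
One-sided α = 0.01 → critical value z_{0.01} = 2.326.
Power = P(Z > 2.326 − δ) = Φ(0.981) = 0.8366.
Type II error: β = 1 − power = 1 − 0.8366 = 0.1634.

β ≈ 0.163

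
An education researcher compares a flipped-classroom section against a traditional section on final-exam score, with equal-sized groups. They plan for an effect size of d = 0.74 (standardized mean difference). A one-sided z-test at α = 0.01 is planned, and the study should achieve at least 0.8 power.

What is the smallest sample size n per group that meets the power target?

n = 37 per group

For power 0.8 need Φ(δ − z_{0.01}) = 0.8, so δ = z_{0.01} + z_{0.20} = 2.326 + 0.842 = 3.168.
δ = d·√(n/2) ⇒ n = 2(δ/d)² = 2 × (3.168 / 0.74)² = 36.65.
Rounding up, n = 37 per group.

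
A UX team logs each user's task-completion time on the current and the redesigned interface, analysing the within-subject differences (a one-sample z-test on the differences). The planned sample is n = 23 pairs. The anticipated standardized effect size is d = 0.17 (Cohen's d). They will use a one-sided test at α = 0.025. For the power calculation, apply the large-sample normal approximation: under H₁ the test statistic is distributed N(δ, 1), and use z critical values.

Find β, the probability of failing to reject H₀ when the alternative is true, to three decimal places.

β ≈ 0.874

Noncentrality parameter: δ = d·√n = 0.17 × √23 = 0.8153
One-sided α = 0.025 → critical value z_{0.025} = 1.960.
Power = Φ(δ − 1.960) = Φ(-1.145) = 0.1262.
Type II error: β = 1 − power = 1 − 0.1262 = 0.8738.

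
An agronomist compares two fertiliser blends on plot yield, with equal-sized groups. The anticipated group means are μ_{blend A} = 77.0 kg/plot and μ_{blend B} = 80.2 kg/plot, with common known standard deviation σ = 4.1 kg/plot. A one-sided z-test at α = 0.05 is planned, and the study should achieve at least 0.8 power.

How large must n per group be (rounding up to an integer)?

Standardized effect: d = |μ_{blend A} − μ_{blend B}| / σ = |77.0 − 80.2| / 4.1 = 0.7805
For power 0.8 need Φ(δ − z_{0.05}) = 0.8, so δ = z_{0.05} + z_{0.20} = 1.645 + 0.842 = 2.486.
δ = d·√(n/2) ⇒ n = 2(δ/d)² = 2 × (2.486 / 0.7805)² = 20.30.
Rounding up, n = 21 per group.

n = 21 per group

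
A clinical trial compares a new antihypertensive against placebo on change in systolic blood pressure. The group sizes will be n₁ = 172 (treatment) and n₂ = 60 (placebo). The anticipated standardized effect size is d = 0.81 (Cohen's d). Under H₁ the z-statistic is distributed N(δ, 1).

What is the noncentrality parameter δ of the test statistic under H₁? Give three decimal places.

δ = d / √(1/n₁ + 1/n₂) = 0.81 / √(1/172 + 1/60) = 5.4023

δ ≈ 5.402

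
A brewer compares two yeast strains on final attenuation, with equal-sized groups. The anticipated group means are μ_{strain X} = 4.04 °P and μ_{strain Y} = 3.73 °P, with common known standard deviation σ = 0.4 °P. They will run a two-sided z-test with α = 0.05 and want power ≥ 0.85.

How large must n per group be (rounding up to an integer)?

Standardized effect: d = |μ_{strain X} − μ_{strain Y}| / σ = |4.04 − 3.73| / 0.4 = 0.7750
Set Φ(δ − 1.960) = 0.85; then δ − 1.960 = Φ⁻¹(0.85) = 1.036, giving δ = 2.996.
(The Φ(−δ − z_{α/2}) term is vanishingly small for δ > 0 and is dropped in the standard sample-size formula.)
δ = d·√(n/2) ⇒ n = 2(δ/d)² = 2 × (2.996 / 0.7750)² = 29.90.
Round up to the next whole unit.

n = 30 per group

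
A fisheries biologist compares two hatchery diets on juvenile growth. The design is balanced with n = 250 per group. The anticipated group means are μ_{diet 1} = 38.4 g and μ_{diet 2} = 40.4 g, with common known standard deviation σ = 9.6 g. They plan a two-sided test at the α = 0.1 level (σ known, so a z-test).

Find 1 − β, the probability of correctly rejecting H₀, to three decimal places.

Standardized effect: d = |μ_{diet 1} − μ_{diet 2}| / σ = |38.4 − 40.4| / 9.6 = 0.2083
Noncentrality parameter: δ = d·√(n/2) = 0.2083 × √(250/2) = 2.3292
Two-sided α = 0.1 → critical value z_{0.05} = 1.645.
Power = Φ(δ − 1.645) + Φ(−δ − 1.645) = Φ(0.684) + Φ(-3.974) = 0.7531 + 0.0000 = 0.7532.

Power ≈ 0.753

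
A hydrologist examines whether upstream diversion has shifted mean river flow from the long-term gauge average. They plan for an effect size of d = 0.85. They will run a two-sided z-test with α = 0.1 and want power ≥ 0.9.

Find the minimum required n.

n = 12

Set Φ(δ − 1.645) = 0.9; then δ − 1.645 = Φ⁻¹(0.9) = 1.282, giving δ = 2.926.
(For δ > 0 the lower-tail rejection region contributes negligibly to power, so the one-term inversion is standard.)
δ = d·√n ⇒ n = (δ/d)² = (2.926 / 0.85)² = 11.85.
Rounding up, n = 12.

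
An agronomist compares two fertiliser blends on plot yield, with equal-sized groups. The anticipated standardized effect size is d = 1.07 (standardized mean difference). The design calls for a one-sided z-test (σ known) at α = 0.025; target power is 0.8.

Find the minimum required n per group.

For power 0.8 need Φ(δ − z_{0.025}) = 0.8, so δ = z_{0.025} + z_{0.20} = 1.960 + 0.842 = 2.802.
δ = d·√(n/2) ⇒ n = 2(δ/d)² = 2 × (2.802 / 1.07)² = 13.71.
Round up to the next whole unit.

n = 14 per group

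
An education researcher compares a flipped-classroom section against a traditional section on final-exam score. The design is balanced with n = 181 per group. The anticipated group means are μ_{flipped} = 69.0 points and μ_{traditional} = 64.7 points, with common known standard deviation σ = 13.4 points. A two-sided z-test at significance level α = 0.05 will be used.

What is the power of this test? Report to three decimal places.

Standardized effect: d = |μ_{flipped} − μ_{traditional}| / σ = |69.0 − 64.7| / 13.4 = 0.3209
Noncentrality parameter: λ = d·√(n/2) = 0.3209 × √(181/2) = 3.0527
Two-sided α = 0.05 → critical value z_{0.025} = 1.960.
Power = Φ(λ − 1.960) + Φ(−λ − 1.960) = Φ(1.093) + Φ(-5.013) = 0.8628 + 0.0000 = 0.8628.

Power ≈ 0.863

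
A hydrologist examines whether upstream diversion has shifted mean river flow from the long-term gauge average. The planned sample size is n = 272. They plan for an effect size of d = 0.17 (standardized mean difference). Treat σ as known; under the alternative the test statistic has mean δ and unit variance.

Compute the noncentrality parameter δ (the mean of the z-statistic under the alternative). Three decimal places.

δ = d·√n = 0.17 × √272 = 2.8037

δ ≈ 2.804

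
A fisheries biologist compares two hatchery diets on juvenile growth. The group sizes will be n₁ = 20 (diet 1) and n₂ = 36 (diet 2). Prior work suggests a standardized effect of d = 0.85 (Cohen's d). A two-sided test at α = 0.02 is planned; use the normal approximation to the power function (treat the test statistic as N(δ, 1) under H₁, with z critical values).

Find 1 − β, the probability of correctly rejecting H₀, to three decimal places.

Power ≈ 0.765

Noncentrality parameter: δ = d / √(1/n₁ + 1/n₂) = 0.85 / √(1/20 + 1/36) = 3.0478
Two-sided α = 0.02 → critical value z_{0.01} = 2.326.
Power = Φ(δ − 2.326) + Φ(−δ − 2.326) = Φ(0.721) + Φ(-5.374) = 0.7647 + 0.0000 = 0.7647.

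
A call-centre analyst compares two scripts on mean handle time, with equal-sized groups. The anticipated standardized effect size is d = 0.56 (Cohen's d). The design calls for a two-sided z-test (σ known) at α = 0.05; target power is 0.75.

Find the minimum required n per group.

n = 45 per group

Set Φ(δ − 1.960) = 0.75; then δ − 1.960 = Φ⁻¹(0.75) = 0.674, giving δ = 2.634.
(Ignoring the negligible lower-tail rejection probability gives the usual closed-form inversion.)
δ = d·√(n/2) ⇒ n = 2(δ/d)² = 2 × (2.634 / 0.56)² = 44.26.
Round up to the next whole unit.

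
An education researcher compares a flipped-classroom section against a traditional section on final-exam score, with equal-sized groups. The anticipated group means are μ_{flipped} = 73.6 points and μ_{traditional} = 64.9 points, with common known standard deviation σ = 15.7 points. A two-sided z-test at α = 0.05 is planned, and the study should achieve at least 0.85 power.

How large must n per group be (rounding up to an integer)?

Standardized effect: d = |μ_{flipped} − μ_{traditional}| / σ = |73.6 − 64.9| / 15.7 = 0.5541
Set Φ(δ − 1.960) = 0.85; then δ − 1.960 = Φ⁻¹(0.85) = 1.036, giving δ = 2.996.
(Ignoring the negligible lower-tail rejection probability gives the usual closed-form inversion.)
δ = d·√(n/2) ⇒ n = 2(δ/d)² = 2 × (2.996 / 0.5541)² = 58.48.
Round up to the next whole unit.

n = 59 per group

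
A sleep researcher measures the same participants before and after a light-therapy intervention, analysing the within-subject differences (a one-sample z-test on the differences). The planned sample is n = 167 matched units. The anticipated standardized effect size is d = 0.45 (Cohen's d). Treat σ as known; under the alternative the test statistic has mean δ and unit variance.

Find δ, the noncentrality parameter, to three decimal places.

δ ≈ 5.815

The noncentrality parameter scales effect size by the design's sample-size factor: δ = d·√n = 0.45 × √167 = 5.8153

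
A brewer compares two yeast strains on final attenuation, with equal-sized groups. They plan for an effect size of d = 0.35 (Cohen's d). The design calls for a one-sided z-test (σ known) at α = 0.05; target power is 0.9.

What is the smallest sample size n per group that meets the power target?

n = 140 per group

For power 0.9 need Φ(δ − z_{0.05}) = 0.9, so δ = z_{0.05} + z_{0.10} = 1.645 + 1.282 = 2.926.
δ = d·√(n/2) ⇒ n = 2(δ/d)² = 2 × (2.926 / 0.35)² = 139.82.
Round up to the next whole unit.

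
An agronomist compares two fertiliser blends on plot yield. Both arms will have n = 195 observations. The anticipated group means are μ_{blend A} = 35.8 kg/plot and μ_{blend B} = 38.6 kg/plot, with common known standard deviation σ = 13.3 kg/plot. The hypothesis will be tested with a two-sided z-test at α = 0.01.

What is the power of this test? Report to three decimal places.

Standardized effect: d = |μ_{blend A} − μ_{blend B}| / σ = |35.8 − 38.6| / 13.3 = 0.2105
Noncentrality parameter: δ = d·√(n/2) = 0.2105 × √(195/2) = 2.0788
Critical value for a two-sided test at α = 0.01: z_{α/2} = 2.576.
Power = Φ(δ − 2.576) + Φ(−δ − 2.576) = Φ(-0.497) + Φ(-4.655) = 0.3096 + 0.0000 = 0.3096.

Power ≈ 0.310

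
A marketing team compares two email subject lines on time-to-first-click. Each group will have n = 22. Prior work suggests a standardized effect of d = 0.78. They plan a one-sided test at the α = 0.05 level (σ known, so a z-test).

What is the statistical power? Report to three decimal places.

Noncentrality parameter: λ = d·√(n/2) = 0.78 × √(22/2) = 2.5870
Critical value for a one-sided test at α = 0.05: z_α = 1.645.
Power = P(Z > 1.645 − λ) = Φ(0.942) = 0.8269.

Power ≈ 0.827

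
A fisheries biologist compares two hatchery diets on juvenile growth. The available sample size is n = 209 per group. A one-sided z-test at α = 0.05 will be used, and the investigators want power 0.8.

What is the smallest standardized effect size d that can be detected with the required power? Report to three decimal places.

d ≈ 0.243

Need Φ(δ − 1.645) = 0.8, so δ = 1.645 + 0.842 = 2.486.
δ = d·√(n/2) ⇒ d = δ/√(n/2) = 2.486/√(209/2) = 0.2432.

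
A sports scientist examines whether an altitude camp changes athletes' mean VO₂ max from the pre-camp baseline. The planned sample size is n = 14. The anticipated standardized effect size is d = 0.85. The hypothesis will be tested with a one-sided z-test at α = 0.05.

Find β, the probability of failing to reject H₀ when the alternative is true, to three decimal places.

Noncentrality parameter: δ = d·√n = 0.85 × √14 = 3.1804
One-sided α = 0.05 → critical value z_{0.05} = 1.645.
Power = P(Z > 1.645 − δ) = Φ(1.536) = 0.9377.
Type II error: β = 1 − power = 1 − 0.9377 = 0.0623.

β ≈ 0.062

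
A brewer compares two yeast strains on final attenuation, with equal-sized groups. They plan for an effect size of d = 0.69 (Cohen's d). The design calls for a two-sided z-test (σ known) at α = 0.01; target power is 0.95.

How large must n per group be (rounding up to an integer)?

Set Φ(δ − 2.576) = 0.95; then δ − 2.576 = Φ⁻¹(0.95) = 1.645, giving δ = 4.221.
(For δ > 0 the lower-tail rejection region contributes negligibly to power, so the one-term inversion is standard.)
δ = d·√(n/2) ⇒ n = 2(δ/d)² = 2 × (4.221 / 0.69)² = 74.83.
Rounding up, n = 75 per group.

n = 75 per group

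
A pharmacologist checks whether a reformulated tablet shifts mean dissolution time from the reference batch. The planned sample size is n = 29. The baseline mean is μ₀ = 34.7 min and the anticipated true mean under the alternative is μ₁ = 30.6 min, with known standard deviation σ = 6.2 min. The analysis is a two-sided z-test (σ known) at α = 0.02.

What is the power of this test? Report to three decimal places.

Power ≈ 0.892

Standardized effect: d = |μ₁ − μ₀| / σ = |30.6 − 34.7| / 6.2 = 0.6613
Noncentrality parameter: δ = d·√n = 0.6613 × √29 = 3.5612
Two-sided α = 0.02 → critical value z_{0.01} = 2.326.
Power = Φ(δ − 2.326) + Φ(−δ − 2.326) = Φ(1.235) + Φ(-5.888) = 0.8915 + 0.0000 = 0.8915.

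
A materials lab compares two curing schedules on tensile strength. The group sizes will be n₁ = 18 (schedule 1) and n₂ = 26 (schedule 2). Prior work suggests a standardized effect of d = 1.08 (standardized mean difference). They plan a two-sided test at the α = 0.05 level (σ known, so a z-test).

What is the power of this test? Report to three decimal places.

Power ≈ 0.941

Noncentrality parameter: δ = d / √(1/n₁ + 1/n₂) = 1.08 / √(1/18 + 1/26) = 3.5223
Critical value for a two-sided test at α = 0.05: z_{α/2} = 1.960.
Power = Φ(δ − 1.960) + Φ(−δ − 1.960) = Φ(1.562) + Φ(-5.482) = 0.9409 + 0.0000 = 0.9409.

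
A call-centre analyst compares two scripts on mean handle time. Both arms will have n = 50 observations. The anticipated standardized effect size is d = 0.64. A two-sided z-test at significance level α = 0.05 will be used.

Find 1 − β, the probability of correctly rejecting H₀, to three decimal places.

Power ≈ 0.893

Noncentrality parameter: δ = d·√(n/2) = 0.64 × √(50/2) = 3.2000
Critical value for a two-sided test at α = 0.05: z_{α/2} = 1.960.
Power = Φ(δ − 1.960) + Φ(−δ − 1.960) = Φ(1.240) + Φ(-5.160) = 0.8925 + 0.0000 = 0.8925.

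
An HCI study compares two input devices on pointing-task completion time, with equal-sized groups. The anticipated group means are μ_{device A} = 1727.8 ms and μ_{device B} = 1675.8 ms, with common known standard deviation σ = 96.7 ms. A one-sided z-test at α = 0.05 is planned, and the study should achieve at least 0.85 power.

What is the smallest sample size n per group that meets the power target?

n = 50 per group

Standardized effect: d = |μ_{device A} − μ_{device B}| / σ = |1727.8 − 1675.8| / 96.7 = 0.5377
Set Φ(δ − 1.645) = 0.85; then δ − 1.645 = Φ⁻¹(0.85) = 1.036, giving δ = 2.681.
δ = d·√(n/2) ⇒ n = 2(δ/d)² = 2 × (2.681 / 0.5377)² = 49.72.
Rounding up, n = 50 per group.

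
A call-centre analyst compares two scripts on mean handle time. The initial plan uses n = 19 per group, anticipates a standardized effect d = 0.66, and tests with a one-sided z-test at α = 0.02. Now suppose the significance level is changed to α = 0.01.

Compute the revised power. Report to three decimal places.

δ = d·√(n/2) = 0.66 × √(19/2) = 2.0343 (unchanged). New critical value: z_{0.01} = 2.326.
Revised power = Φ(δ − 2.326) = Φ(-0.292) = 0.3851.

Power ≈ 0.385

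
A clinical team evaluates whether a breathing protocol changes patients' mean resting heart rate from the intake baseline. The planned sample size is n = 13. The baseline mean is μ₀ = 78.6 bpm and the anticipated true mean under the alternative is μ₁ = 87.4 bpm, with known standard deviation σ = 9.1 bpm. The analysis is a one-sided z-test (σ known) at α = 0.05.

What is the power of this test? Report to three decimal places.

Power ≈ 0.967

Standardized effect: d = |μ₁ − μ₀| / σ = |87.4 − 78.6| / 9.1 = 0.9670
Noncentrality parameter: δ = d·√n = 0.9670 × √13 = 3.4867
Critical value for a one-sided test at α = 0.05: z_α = 1.645.
Power = P(Z > 1.645 − δ) = Φ(1.842) = 0.9673.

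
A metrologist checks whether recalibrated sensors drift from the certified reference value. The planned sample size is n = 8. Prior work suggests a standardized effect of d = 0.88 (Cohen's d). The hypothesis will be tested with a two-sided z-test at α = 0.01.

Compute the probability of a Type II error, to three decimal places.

β ≈ 0.535

Noncentrality parameter: δ = d·√n = 0.88 × √8 = 2.4890
Two-sided α = 0.01 → critical value z_{0.005} = 2.576.
Power = Φ(δ − 2.576) + Φ(−δ − 2.576) = Φ(-0.087) + Φ(-5.065) = 0.4654 + 0.0000 = 0.4654.
Type II error: β = 1 − power = 1 − 0.4654 = 0.5346.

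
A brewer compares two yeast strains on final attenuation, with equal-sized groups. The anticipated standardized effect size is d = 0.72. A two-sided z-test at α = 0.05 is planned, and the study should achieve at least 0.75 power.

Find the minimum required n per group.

n = 27 per group

For power 0.75 need Φ(δ − z_{0.025}) = 0.75, so δ = z_{0.025} + z_{0.25} = 1.960 + 0.674 = 2.634.
(The Φ(−δ − z_{α/2}) term is vanishingly small for δ > 0 and is dropped in the standard sample-size formula.)
δ = d·√(n/2) ⇒ n = 2(δ/d)² = 2 × (2.634 / 0.72)² = 26.78.
Round up to the next whole unit.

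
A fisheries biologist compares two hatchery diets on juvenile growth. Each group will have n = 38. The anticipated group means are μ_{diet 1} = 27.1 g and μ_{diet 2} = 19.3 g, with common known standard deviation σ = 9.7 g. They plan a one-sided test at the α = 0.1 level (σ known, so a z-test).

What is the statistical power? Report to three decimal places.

Standardized effect: d = |μ_{diet 1} − μ_{diet 2}| / σ = |27.1 − 19.3| / 9.7 = 0.8041
Noncentrality parameter: δ = d·√(n/2) = 0.8041 × √(38/2) = 3.5051
One-sided α = 0.1 → critical value z_{0.1} = 1.282.
Power = Φ(δ − 1.282) = Φ(2.224) = 0.9869.

Power ≈ 0.987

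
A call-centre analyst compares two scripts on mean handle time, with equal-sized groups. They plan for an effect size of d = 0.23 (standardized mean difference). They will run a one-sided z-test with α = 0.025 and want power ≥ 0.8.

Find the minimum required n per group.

Set Φ(δ − 1.960) = 0.8; then δ − 1.960 = Φ⁻¹(0.8) = 0.842, giving δ = 2.802.
δ = d·√(n/2) ⇒ n = 2(δ/d)² = 2 × (2.802 / 0.23)² = 296.74.
Rounding up, n = 297 per group.

n = 297 per group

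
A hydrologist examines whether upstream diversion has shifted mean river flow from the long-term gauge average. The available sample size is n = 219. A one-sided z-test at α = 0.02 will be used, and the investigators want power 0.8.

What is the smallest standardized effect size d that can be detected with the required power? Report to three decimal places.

d ≈ 0.196

Required noncentrality: δ = z_{0.02} + z_{0.20} = 2.054 + 0.842 = 2.895.
δ = d·√n ⇒ d = δ/√n = 2.895/√219 = 0.1957.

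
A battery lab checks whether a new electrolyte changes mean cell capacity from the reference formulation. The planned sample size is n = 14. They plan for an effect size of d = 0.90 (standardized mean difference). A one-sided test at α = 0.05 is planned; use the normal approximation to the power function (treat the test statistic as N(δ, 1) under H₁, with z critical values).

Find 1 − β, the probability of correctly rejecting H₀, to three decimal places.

Power ≈ 0.958

Noncentrality parameter: δ = d·√n = 0.90 × √14 = 3.3675
One-sided α = 0.05 → critical value z_{0.05} = 1.645.
Power = Φ(δ − 1.645) = Φ(1.723) = 0.9575.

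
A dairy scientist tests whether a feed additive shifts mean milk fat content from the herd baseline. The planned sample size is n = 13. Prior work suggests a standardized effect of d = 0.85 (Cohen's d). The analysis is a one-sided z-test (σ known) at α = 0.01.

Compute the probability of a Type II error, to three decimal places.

β ≈ 0.230

Noncentrality parameter: δ = d·√n = 0.85 × √13 = 3.0647
Critical value for a one-sided test at α = 0.01: z_α = 2.326.
Power = P(Z > 2.326 − δ) = Φ(0.738) = 0.7699.
Type II error: β = 1 − power = 1 − 0.7699 = 0.2301.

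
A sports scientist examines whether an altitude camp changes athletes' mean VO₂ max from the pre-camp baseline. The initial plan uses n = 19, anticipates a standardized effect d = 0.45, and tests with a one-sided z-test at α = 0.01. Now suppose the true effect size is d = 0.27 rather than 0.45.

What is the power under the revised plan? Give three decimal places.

With d = 0.27: δ = d·√n = 0.27 × √19 = 1.1769. Critical value z_{0.01} = 2.326.
Revised power = P(Z > 2.326 − δ) = Φ(-1.149) = 0.1252.

Power ≈ 0.125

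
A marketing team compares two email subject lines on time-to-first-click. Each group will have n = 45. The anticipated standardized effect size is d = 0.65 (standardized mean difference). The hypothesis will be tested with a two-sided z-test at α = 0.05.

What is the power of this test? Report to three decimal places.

Power ≈ 0.869

Noncentrality parameter: δ = d·√(n/2) = 0.65 × √(45/2) = 3.0832
Critical value for a two-sided test at α = 0.05: z_{α/2} = 1.960.
Power = Φ(δ − 1.960) + Φ(−δ − 1.960) = Φ(1.123) + Φ(-5.043) = 0.8693 + 0.0000 = 0.8693.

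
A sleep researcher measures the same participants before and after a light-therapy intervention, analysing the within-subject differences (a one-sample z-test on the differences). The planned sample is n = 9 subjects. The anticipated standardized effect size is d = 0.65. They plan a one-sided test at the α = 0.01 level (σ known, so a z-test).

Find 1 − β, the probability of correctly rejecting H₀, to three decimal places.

Power ≈ 0.353

Noncentrality parameter: δ = d·√n = 0.65 × √9 = 1.9500
One-sided α = 0.01 → critical value z_{0.01} = 2.326.
Power = Φ(δ − 2.326) = Φ(-0.376) = 0.3533.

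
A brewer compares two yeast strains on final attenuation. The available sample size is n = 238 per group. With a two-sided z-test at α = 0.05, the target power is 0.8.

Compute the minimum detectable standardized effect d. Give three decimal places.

d ≈ 0.257

Need Φ(δ − 1.960) = 0.8, so δ = 1.960 + 0.842 = 2.802.
(The second rejection-region term Φ(−δ − z_{α/2}) is negligible and dropped.)
δ = d·√(n/2) ⇒ d = δ/√(n/2) = 2.802/√(238/2) = 0.2568.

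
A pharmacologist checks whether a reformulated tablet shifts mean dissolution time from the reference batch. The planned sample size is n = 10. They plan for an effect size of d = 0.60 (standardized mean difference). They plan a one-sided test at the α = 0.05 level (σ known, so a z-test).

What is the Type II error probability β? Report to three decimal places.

β ≈ 0.400

Noncentrality parameter: δ = d·√n = 0.60 × √10 = 1.8974
Critical value for a one-sided test at α = 0.05: z_α = 1.645.
Power = P(Z > 1.645 − δ) = Φ(0.253) = 0.5997.
Type II error: β = 1 − power = 1 − 0.5997 = 0.4003.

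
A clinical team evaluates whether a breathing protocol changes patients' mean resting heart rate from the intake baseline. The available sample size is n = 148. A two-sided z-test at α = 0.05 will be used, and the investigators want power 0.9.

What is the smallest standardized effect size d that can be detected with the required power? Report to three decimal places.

d ≈ 0.266

Need Φ(δ − 1.960) = 0.9, so δ = 1.960 + 1.282 = 3.242.
(The second rejection-region term Φ(−δ − z_{α/2}) is negligible and dropped.)
δ = d·√n ⇒ d = δ/√n = 3.242/√148 = 0.2665.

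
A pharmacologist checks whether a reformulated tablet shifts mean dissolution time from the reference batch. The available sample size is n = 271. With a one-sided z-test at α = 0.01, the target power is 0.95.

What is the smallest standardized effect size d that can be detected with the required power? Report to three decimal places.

Need Φ(δ − 2.326) = 0.95, so δ = 2.326 + 1.645 = 3.971.
δ = d·√n ⇒ d = δ/√n = 3.971/√271 = 0.2412.

d ≈ 0.241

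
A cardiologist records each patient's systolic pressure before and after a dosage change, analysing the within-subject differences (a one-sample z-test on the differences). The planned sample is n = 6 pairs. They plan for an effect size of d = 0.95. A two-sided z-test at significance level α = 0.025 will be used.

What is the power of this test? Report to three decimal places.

Noncentrality parameter: δ = d·√n = 0.95 × √6 = 2.3270
Two-sided α = 0.025 → critical value z_{0.0125} = 2.241.
Power = Φ(δ − 2.241) + Φ(−δ − 2.241) = Φ(0.086) + Φ(-4.568) = 0.5341 + 0.0000 = 0.5341.

Power ≈ 0.534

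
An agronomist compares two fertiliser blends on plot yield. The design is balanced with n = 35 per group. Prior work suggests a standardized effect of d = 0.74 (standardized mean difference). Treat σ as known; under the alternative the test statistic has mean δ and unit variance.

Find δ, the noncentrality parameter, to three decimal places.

δ ≈ 3.096

δ = d·√(n/2) = 0.74 × √(35/2) = 3.0956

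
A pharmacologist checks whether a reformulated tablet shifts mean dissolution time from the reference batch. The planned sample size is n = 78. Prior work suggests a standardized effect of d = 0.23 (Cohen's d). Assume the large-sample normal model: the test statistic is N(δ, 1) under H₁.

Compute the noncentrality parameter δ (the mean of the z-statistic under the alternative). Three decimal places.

δ ≈ 2.031

δ = d·√n = 0.23 × √78 = 2.0313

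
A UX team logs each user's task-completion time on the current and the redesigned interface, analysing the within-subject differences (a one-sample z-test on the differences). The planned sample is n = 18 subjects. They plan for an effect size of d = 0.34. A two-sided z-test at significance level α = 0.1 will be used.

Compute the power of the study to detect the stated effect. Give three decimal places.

Power ≈ 0.421

Noncentrality parameter: δ = d·√n = 0.34 × √18 = 1.4425
Critical value for a two-sided test at α = 0.1: z_{α/2} = 1.645.
Power = Φ(δ − 1.645) + Φ(−δ − 1.645) = Φ(-0.202) + Φ(-3.087) = 0.4198 + 0.0010 = 0.4208.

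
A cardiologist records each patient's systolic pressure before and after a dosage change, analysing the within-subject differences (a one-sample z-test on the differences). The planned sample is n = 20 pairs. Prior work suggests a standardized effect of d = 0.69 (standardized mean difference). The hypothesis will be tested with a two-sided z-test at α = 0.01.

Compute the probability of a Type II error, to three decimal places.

Noncentrality parameter: δ = d·√n = 0.69 × √20 = 3.0858
Critical value for a two-sided test at α = 0.01: z_{α/2} = 2.576.
Power = Φ(δ − 2.576) + Φ(−δ − 2.576) = Φ(0.510) + Φ(-5.662) = 0.6950 + 0.0000 = 0.6950.
Type II error: β = 1 − power = 1 − 0.6950 = 0.3050.

β ≈ 0.305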